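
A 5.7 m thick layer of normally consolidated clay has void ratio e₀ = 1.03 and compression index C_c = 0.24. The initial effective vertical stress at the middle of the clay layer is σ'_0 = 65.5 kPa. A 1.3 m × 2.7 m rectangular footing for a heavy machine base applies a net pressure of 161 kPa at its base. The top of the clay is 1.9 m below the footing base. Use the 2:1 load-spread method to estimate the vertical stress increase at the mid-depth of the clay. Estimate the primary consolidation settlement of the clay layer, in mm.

S_c ≈ 51.3 mm

Mid-depth of clay below the footing base: z = 1.9 + 5.7/2 = 4.75 m.
Stress increase at mid-clay by the 2:1 spreading method:
Δσ = qBL/((B+z)(L+z)) = 161×1.3×2.7/((1.3+4.75)(2.7+4.75)) = 12.538 kPa
Final effective stress: σ'_f = σ'_0 + Δσ = 65.5 + 12.538 = 78.038 kPa.
Normally consolidated clay, so the full stress increment lies on the virgin compression line:
S_c = C_c·H/(1+e₀)·log₁₀(σ'_f/σ'_0) = 0.24×5.7/(1+1.03)×log₁₀(78.038/65.5)
    = 0.67389 × 0.076065 = 0.05126 m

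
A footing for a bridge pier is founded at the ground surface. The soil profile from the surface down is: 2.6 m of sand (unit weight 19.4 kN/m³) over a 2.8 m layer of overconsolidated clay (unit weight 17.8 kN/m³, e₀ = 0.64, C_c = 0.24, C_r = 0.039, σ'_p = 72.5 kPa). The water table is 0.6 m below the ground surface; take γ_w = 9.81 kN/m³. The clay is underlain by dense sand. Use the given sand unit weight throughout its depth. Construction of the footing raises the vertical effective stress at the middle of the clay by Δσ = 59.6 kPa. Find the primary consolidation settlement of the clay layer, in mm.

Mid-depth of clay below the ground surface: z = 2.6 + 2.8/2 = 4 m.
Total vertical stress at mid-clay: σ_v = 19.4×2.6 + 17.8×1.4 = 75.36 kPa.
Pore pressure: u = 9.81×(4 − 0.6) = 33.354 kPa.
Initial effective stress: σ'_0 = σ_v − u = 75.36 − 33.354 = 42.006 kPa.
Final effective stress: σ'_f = 42.006 + 59.6 = 101.61 kPa.
σ'_f = 101.61 > σ'_p = 72.5 kPa, so the stress path crosses the preconsolidation pressure — recompression up to σ'_p, then virgin compression beyond:
S_c = H/(1+e₀)·[C_r·log₁₀(σ'_p/σ'_0) + C_c·log₁₀(σ'_f/σ'_p)]
    = 2.8/1.64 × [0.039×log₁₀(72.5/42.006) + 0.24×log₁₀(101.61/72.5)]
    = 1.7073 × [0.009244 + 0.035184] = 0.07585 m

S_c ≈ 75.9 mm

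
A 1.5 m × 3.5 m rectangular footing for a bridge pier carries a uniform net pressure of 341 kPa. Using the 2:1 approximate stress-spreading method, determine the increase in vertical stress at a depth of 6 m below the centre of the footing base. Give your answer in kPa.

By the 2:1 method the load spreads at 1 horizontal : 2 vertical, so at depth z the loaded area has grown by z in each plan dimension:
Δσ = qBL/((B+z)(L+z)) = 341×1.5×3.5/((1.5+6)(3.5+6)) = 25.126 kPa

Δσ_z ≈ 25.1 kPa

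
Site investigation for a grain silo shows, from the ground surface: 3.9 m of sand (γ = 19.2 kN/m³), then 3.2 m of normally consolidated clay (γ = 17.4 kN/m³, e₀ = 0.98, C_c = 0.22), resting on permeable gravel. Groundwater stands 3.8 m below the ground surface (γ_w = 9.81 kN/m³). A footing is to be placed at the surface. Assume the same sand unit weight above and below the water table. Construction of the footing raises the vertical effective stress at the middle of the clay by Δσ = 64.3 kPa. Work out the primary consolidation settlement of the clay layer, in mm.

Mid-depth of clay below the ground surface: z = 3.9 + 3.2/2 = 5.5 m.
Total vertical stress at mid-clay: σ_v = 19.2×3.9 + 17.4×1.6 = 102.72 kPa.
Pore pressure: u = 9.81×(5.5 − 3.8) = 16.677 kPa.
Initial effective stress: σ'_0 = σ_v − u = 102.72 − 16.677 = 86.043 kPa.
Final effective stress: σ'_f = σ'_0 + Δσ = 86.043 + 64.3 = 150.34 kPa.
Normally consolidated clay, so the full stress increment lies on the virgin compression line:
S_c = C_c·H/(1+e₀)·log₁₀(σ'_f/σ'_0) = 0.22×3.2/(1+0.98)×log₁₀(150.34/86.043)
    = 0.35556 × 0.24236 = 0.08617 m

S_c ≈ 86.2 mm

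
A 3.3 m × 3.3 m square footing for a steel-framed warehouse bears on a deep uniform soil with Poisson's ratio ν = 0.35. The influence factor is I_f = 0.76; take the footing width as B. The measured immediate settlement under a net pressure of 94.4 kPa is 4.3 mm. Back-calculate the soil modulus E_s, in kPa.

E_s ≈ 48300 kPa

S_e = q·B·(1−ν²)/E_s · I_f  ⇒  E_s = q·B·(1−ν²)·I_f / S_e.
E_s = 94.4 × 3.3 × 0.8775 × 0.76 / 0.0043 = 48310 kPa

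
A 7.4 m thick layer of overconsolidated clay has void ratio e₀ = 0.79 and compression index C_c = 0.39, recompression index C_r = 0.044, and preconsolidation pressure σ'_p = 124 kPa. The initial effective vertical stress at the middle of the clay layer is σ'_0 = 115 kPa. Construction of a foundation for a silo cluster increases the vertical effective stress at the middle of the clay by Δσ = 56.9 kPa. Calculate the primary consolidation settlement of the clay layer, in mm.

Final effective stress: σ'_f = 115 + 56.9 = 171.9 kPa.
σ'_f = 171.9 > σ'_p = 124 kPa, so the stress path crosses the preconsolidation pressure — recompression up to σ'_p, then virgin compression beyond:
S_c = H/(1+e₀)·[C_r·log₁₀(σ'_p/σ'_0) + C_c·log₁₀(σ'_f/σ'_p)]
    = 7.4/1.79 × [0.044×log₁₀(124/115) + 0.39×log₁₀(171.9/124)]
    = 4.1341 × [0.0014398 + 0.055323] = 0.2347 m

S_c ≈ 235 mm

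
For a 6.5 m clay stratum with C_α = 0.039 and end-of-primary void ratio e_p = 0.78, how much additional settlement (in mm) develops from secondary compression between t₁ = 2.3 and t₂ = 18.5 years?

S_s ≈ 129 mm

Secondary compression: S_s = C_α·H/(1+e_p)·log₁₀(t₂/t₁)
S_s = 0.039×6.5/(1+0.78)×log₁₀(18.5/2.3)
    = 0.1424 × 0.9054 = 0.1289 m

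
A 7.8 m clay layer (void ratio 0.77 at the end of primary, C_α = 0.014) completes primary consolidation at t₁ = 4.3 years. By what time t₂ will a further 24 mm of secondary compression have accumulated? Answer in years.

t₂ ≈ 10.5 years

S_s = C_α·H/(1+e_p)·log₁₀(t₂/t₁) ⇒ log₁₀(t₂/t₁) = S_s·(1+e_p)/(C_α·H).
log₁₀(t₂/t₁) = 0.024 × (1+0.77) / (0.014×7.8) = 0.389
t₂ = t₁ × 10^0.389 = 4.3 × 2.449 = 10.53 years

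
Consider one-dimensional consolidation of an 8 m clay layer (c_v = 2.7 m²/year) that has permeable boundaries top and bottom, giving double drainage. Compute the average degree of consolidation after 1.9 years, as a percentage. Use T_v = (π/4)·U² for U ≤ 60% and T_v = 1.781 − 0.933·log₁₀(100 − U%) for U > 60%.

Drainage path length: H_d = H/2 = 4 m (double drainage).
T_v = c_v·t/H_d² = 2.7×1.9/4² = 0.32062.
T_v = 0.32062 corresponds to the U > 60% branch:
U = 1 − 10^((1.781 − T_v)/0.933)/100 = 0.6325

U ≈ 63.3 %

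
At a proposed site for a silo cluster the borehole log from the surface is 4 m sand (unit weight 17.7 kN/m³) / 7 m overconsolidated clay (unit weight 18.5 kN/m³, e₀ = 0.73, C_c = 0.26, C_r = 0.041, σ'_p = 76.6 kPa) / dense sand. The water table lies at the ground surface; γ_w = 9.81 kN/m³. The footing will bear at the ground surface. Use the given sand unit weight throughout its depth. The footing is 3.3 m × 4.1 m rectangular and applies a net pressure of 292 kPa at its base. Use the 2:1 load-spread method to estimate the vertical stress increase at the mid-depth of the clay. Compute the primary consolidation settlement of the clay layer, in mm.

S_c ≈ 106 mm

Mid-depth of clay below the ground surface: z = 4 + 7/2 = 7.5 m.
Total vertical stress at mid-clay: σ_v = 17.7×4 + 18.5×3.5 = 135.55 kPa.
Pore pressure: u = 9.81×(7.5 − 0) = 73.575 kPa.
Initial effective stress: σ'_0 = σ_v − u = 135.55 − 73.575 = 61.975 kPa.
Stress increase at mid-clay by the 2:1 spreading method:
Δσ = qBL/((B+z)(L+z)) = 292×3.3×4.1/((3.3+7.5)(4.1+7.5)) = 31.535 kPa
Final effective stress: σ'_f = 61.975 + 31.535 = 93.51 kPa.
σ'_f = 93.51 > σ'_p = 76.6 kPa, so the stress path crosses the preconsolidation pressure — recompression up to σ'_p, then virgin compression beyond:
S_c = H/(1+e₀)·[C_r·log₁₀(σ'_p/σ'_0) + C_c·log₁₀(σ'_f/σ'_p)]
    = 7/1.73 × [0.041×log₁₀(76.6/61.975) + 0.26×log₁₀(93.51/76.6)]
    = 4.0462 × [0.0037725 + 0.022524] = 0.1064 m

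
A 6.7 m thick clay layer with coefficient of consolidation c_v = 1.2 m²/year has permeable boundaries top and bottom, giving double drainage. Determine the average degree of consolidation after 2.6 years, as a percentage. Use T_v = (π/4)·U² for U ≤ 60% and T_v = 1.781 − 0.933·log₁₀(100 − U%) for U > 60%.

Drainage path length: H_d = H/2 = 3.35 m (double drainage).
T_v = c_v·t/H_d² = 1.2×2.6/3.35² = 0.27801.
T_v = 0.27801 corresponds to the U ≤ 60% branch:
U = √(4T_v/π) = 0.595

U ≈ 59.5 %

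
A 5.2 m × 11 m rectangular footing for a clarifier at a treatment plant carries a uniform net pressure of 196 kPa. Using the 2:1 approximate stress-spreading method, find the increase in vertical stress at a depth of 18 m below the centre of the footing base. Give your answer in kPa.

By the 2:1 method the load spreads at 1 horizontal : 2 vertical, so at depth z the loaded area has grown by z in each plan dimension:
Δσ = qBL/((B+z)(L+z)) = 196×5.2×11/((5.2+18)(11+18)) = 16.663 kPa

Δσ_z ≈ 16.7 kPa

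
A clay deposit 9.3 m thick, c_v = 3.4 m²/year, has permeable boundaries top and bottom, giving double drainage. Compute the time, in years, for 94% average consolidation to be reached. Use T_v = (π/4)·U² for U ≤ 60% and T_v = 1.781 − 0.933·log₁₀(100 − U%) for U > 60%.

Drainage path length: H_d = H/2 = 4.65 m (double drainage).
U > 60%: T_v = 1.781 − 0.933·log₁₀(100 − 94) = 1.055.
t = T_v·H_d²/c_v = 1.055×4.65²/3.4 = 6.709 years.

t ≈ 6.71 years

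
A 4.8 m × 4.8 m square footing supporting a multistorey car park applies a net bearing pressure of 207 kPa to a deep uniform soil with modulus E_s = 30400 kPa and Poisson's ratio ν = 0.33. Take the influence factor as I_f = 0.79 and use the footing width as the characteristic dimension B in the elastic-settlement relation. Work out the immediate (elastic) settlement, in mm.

S_e ≈ 23 mm

Immediate (elastic) settlement: S_e = q·B·(1−ν²)/E_s · I_f.
S_e = 207 × 4.8 × (1 − 0.33²) / 30400 × 0.79
    = 207 × 4.8 × 0.8911 / 30400 × 0.79
    = 0.02301 m = 23.01 mm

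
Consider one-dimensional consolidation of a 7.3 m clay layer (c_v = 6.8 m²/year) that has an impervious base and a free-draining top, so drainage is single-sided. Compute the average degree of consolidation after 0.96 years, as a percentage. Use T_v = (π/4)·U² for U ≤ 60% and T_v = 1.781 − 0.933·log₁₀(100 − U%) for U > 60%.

U ≈ 39.5 %

Drainage path length: H_d = H = 7.3 m (single drainage).
T_v = c_v·t/H_d² = 6.8×0.96/7.3² = 0.1225.
T_v = 0.1225 corresponds to the U ≤ 60% branch:
U = √(4T_v/π) = 0.3949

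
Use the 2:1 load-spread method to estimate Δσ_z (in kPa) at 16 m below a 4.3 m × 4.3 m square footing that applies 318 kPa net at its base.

By the 2:1 method the load spreads at 1 horizontal : 2 vertical, so at depth z the loaded area has grown by z in each plan dimension:
Δσ = qBL/((B+z)(L+z)) = 318×4.3×4.3/((4.3+16)(4.3+16)) = 14.268 kPa

Δσ_z ≈ 14.3 kPa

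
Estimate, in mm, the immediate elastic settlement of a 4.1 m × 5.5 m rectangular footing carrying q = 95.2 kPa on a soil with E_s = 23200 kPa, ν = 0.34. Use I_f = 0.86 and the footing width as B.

Immediate (elastic) settlement: S_e = q·B·(1−ν²)/E_s · I_f.
S_e = 95.2 × 4.1 × (1 − 0.34²) / 23200 × 0.86
    = 95.2 × 4.1 × 0.8844 / 23200 × 0.86
    = 0.0128 m = 12.8 mm

S_e ≈ 12.8 mm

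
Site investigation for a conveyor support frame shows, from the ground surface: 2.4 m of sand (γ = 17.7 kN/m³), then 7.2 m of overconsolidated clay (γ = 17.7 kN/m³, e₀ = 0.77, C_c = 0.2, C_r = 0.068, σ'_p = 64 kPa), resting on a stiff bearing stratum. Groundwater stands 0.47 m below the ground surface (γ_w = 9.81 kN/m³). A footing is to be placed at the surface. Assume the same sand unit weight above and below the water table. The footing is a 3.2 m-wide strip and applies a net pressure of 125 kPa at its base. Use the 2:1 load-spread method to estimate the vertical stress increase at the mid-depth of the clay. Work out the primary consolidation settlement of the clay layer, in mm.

Mid-depth of clay below the ground surface: z = 2.4 + 7.2/2 = 6 m.
Total vertical stress at mid-clay: σ_v = 17.7×2.4 + 17.7×3.6 = 106.2 kPa.
Pore pressure: u = 9.81×(6 − 0.47) = 54.249 kPa.
Initial effective stress: σ'_0 = σ_v − u = 106.2 − 54.249 = 51.951 kPa.
Stress increase at mid-clay by the 2:1 spreading method:
Δσ = qB/(B+z) = 125×3.2/(3.2+6) = 43.478 kPa
Final effective stress: σ'_f = 51.951 + 43.478 = 95.429 kPa.
σ'_f = 95.429 > σ'_p = 64 kPa, so the stress path crosses the preconsolidation pressure — recompression up to σ'_p, then virgin compression beyond:
S_c = H/(1+e₀)·[C_r·log₁₀(σ'_p/σ'_0) + C_c·log₁₀(σ'_f/σ'_p)]
    = 7.2/1.77 × [0.068×log₁₀(64/51.951) + 0.2×log₁₀(95.429/64)]
    = 4.0678 × [0.0061599 + 0.0347] = 0.1662 m

S_c ≈ 166 mm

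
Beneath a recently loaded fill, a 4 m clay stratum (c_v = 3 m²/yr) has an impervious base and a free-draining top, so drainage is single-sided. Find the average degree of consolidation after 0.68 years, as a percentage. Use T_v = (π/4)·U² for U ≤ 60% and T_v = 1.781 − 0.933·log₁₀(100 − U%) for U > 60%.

U ≈ 40.3 %

Drainage path length: H_d = H = 4 m (single drainage).
T_v = c_v·t/H_d² = 3×0.68/4² = 0.1275.
T_v = 0.1275 corresponds to the U ≤ 60% branch:
U = √(4T_v/π) = 0.4029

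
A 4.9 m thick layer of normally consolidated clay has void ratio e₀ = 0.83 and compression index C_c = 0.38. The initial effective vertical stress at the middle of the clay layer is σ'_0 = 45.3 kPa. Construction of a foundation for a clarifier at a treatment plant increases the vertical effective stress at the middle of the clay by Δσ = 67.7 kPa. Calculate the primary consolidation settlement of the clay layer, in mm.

S_c ≈ 404 mm

Final effective stress: σ'_f = σ'_0 + Δσ = 45.3 + 67.7 = 113 kPa.
Normally consolidated clay, so the full stress increment lies on the virgin compression line:
S_c = C_c·H/(1+e₀)·log₁₀(σ'_f/σ'_0) = 0.38×4.9/(1+0.83)×log₁₀(113/45.3)
    = 1.0175 × 0.39698 = 0.4039 m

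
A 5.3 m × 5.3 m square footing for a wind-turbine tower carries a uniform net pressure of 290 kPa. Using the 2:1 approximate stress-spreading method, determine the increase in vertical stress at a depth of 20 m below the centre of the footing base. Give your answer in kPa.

By the 2:1 method the load spreads at 1 horizontal : 2 vertical, so at depth z the loaded area has grown by z in each plan dimension:
Δσ = qBL/((B+z)(L+z)) = 290×5.3×5.3/((5.3+20)(5.3+20)) = 12.726 kPa

Δσ_z ≈ 12.7 kPa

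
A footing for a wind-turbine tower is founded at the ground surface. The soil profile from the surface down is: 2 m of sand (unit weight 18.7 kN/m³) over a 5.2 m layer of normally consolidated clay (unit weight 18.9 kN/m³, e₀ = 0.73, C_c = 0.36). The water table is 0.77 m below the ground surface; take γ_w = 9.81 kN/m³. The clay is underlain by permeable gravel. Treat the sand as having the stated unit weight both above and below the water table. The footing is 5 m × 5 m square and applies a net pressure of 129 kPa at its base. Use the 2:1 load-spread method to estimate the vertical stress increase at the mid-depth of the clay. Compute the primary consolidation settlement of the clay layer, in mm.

Mid-depth of clay below the ground surface: z = 2 + 5.2/2 = 4.6 m.
Total vertical stress at mid-clay: σ_v = 18.7×2 + 18.9×2.6 = 86.54 kPa.
Pore pressure: u = 9.81×(4.6 − 0.77) = 37.572 kPa.
Initial effective stress: σ'_0 = σ_v − u = 86.54 − 37.572 = 48.968 kPa.
Stress increase at mid-clay by the 2:1 spreading method:
Δσ = qBL/((B+z)(L+z)) = 129×5×5/((5+4.6)(5+4.6)) = 34.993 kPa
Final effective stress: σ'_f = σ'_0 + Δσ = 48.968 + 34.993 = 83.961 kPa.
Normally consolidated clay, so the full stress increment lies on the virgin compression line:
S_c = C_c·H/(1+e₀)·log₁₀(σ'_f/σ'_0) = 0.36×5.2/(1+0.73)×log₁₀(83.961/48.968)
    = 1.0821 × 0.23417 = 0.2534 m

S_c ≈ 253 mm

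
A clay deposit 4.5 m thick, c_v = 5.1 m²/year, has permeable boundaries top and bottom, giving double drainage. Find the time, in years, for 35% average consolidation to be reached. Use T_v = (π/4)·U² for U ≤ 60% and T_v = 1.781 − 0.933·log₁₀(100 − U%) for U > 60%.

Drainage path length: H_d = H/2 = 2.25 m (double drainage).
U ≤ 60%: T_v = (π/4)·U² = (π/4)×0.35² = 0.096211.
t = T_v·H_d²/c_v = 0.096211×2.25²/5.1 = 0.0955 years.

t ≈ 0.0955 years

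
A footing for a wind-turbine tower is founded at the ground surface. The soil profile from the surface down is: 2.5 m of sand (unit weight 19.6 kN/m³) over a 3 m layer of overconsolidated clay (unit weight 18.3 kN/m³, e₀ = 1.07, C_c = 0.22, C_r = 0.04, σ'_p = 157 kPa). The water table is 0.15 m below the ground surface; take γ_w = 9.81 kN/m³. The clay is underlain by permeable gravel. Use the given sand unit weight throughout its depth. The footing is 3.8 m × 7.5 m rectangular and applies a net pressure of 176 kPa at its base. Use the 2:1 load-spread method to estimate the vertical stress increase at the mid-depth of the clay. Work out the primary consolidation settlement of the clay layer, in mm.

S_c ≈ 22.5 mm

Mid-depth of clay below the ground surface: z = 2.5 + 3/2 = 4 m.
Total vertical stress at mid-clay: σ_v = 19.6×2.5 + 18.3×1.5 = 76.45 kPa.
Pore pressure: u = 9.81×(4 − 0.15) = 37.769 kPa.
Initial effective stress: σ'_0 = σ_v − u = 76.45 − 37.769 = 38.681 kPa.
Stress increase at mid-clay by the 2:1 spreading method:
Δσ = qBL/((B+z)(L+z)) = 176×3.8×7.5/((3.8+4)(7.5+4)) = 55.92 kPa
Final effective stress: σ'_f = 38.681 + 55.92 = 94.601 kPa.
σ'_f = 94.601 ≤ σ'_p = 157 kPa, so the clay remains overconsolidated and only the recompression index applies:
S_c = C_r·H/(1+e₀)·log₁₀(σ'_f/σ'_0) = 0.04×3/2.07×log₁₀(94.601/38.681)
    = 0.057972 × 0.3884 = 0.02252 m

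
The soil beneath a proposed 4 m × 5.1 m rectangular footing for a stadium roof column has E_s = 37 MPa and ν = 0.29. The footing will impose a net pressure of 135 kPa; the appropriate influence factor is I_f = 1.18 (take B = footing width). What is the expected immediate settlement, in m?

Immediate (elastic) settlement: S_e = q·B·(1−ν²)/E_s · I_f.
E_s = 37 MPa = 37000 kPa.
S_e = 135 × 4 × (1 − 0.29²) / 37000 × 1.18
    = 135 × 4 × 0.9159 / 37000 × 1.18
    = 0.01577 m

S_e ≈ 0.0158 m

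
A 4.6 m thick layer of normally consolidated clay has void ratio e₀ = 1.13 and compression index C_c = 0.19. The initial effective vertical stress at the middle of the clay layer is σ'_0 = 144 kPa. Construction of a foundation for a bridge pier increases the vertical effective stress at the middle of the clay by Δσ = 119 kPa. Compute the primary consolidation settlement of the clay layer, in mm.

Final effective stress: σ'_f = σ'_0 + Δσ = 144 + 119 = 263 kPa.
Normally consolidated clay, so the full stress increment lies on the virgin compression line:
S_c = C_c·H/(1+e₀)·log₁₀(σ'_f/σ'_0) = 0.19×4.6/(1+1.13)×log₁₀(263/144)
    = 0.41033 × 0.26159 = 0.1073 m

S_c ≈ 107 mm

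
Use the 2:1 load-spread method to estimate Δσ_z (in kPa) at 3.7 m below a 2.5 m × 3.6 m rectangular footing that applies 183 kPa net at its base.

By the 2:1 method the load spreads at 1 horizontal : 2 vertical, so at depth z the loaded area has grown by z in each plan dimension:
Δσ = qBL/((B+z)(L+z)) = 183×2.5×3.6/((2.5+3.7)(3.6+3.7)) = 36.39 kPa

Δσ_z ≈ 36.4 kPa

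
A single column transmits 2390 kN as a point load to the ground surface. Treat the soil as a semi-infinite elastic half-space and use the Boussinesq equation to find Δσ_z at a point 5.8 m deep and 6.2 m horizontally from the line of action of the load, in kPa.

Δσ_z ≈ 5.05 kPa

Boussinesq vertical stress below a point load on an elastic half-space:
Δσ_z = 3P/(2πz²) · [1 + (r/z)²]^(−5/2)
r/z = 6.2/5.8 = 1.069; [1+(r/z)²]^(−5/2) = 0.1488.
Δσ_z = 3×2390/(2π×5.8²) × 0.1488 = 33.922 × 0.1488 = 5.048 kPa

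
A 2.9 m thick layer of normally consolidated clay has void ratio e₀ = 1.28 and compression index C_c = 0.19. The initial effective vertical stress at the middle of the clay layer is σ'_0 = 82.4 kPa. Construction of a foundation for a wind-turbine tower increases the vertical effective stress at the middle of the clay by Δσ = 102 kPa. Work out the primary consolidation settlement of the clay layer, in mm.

S_c ≈ 84.5 mm

Final effective stress: σ'_f = σ'_0 + Δσ = 82.4 + 102 = 184.4 kPa.
Normally consolidated clay, so the full stress increment lies on the virgin compression line:
S_c = C_c·H/(1+e₀)·log₁₀(σ'_f/σ'_0) = 0.19×2.9/(1+1.28)×log₁₀(184.4/82.4)
    = 0.24167 × 0.34983 = 0.08454 m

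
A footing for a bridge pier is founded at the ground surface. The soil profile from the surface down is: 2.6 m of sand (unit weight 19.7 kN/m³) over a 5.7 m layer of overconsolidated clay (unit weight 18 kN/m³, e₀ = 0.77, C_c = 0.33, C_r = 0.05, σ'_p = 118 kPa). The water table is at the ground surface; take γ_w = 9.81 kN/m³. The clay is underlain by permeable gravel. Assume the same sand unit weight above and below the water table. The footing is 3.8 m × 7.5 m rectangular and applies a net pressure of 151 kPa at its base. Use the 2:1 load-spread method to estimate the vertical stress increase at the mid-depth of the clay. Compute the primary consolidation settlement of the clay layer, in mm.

Mid-depth of clay below the ground surface: z = 2.6 + 5.7/2 = 5.45 m.
Total vertical stress at mid-clay: σ_v = 19.7×2.6 + 18×2.85 = 102.52 kPa.
Pore pressure: u = 9.81×(5.45 − 0) = 53.465 kPa.
Initial effective stress: σ'_0 = σ_v − u = 102.52 − 53.465 = 49.055 kPa.
Stress increase at mid-clay by the 2:1 spreading method:
Δσ = qBL/((B+z)(L+z)) = 151×3.8×7.5/((3.8+5.45)(7.5+5.45)) = 35.926 kPa
Final effective stress: σ'_f = 49.055 + 35.926 = 84.981 kPa.
σ'_f = 84.981 ≤ σ'_p = 118 kPa, so the clay remains overconsolidated and only the recompression index applies:
S_c = C_r·H/(1+e₀)·log₁₀(σ'_f/σ'_0) = 0.05×5.7/1.77×log₁₀(84.981/49.055)
    = 0.16102 × 0.23864 = 0.03842 m

S_c ≈ 38.4 mm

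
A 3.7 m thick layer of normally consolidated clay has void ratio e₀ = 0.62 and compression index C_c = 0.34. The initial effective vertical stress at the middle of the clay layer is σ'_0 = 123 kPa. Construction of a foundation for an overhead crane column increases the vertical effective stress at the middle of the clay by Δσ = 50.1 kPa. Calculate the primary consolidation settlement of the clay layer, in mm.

S_c ≈ 115 mm

Final effective stress: σ'_f = σ'_0 + Δσ = 123 + 50.1 = 173.1 kPa.
Normally consolidated clay, so the full stress increment lies on the virgin compression line:
S_c = C_c·H/(1+e₀)·log₁₀(σ'_f/σ'_0) = 0.34×3.7/(1+0.62)×log₁₀(173.1/123)
    = 0.77654 × 0.14839 = 0.1152 m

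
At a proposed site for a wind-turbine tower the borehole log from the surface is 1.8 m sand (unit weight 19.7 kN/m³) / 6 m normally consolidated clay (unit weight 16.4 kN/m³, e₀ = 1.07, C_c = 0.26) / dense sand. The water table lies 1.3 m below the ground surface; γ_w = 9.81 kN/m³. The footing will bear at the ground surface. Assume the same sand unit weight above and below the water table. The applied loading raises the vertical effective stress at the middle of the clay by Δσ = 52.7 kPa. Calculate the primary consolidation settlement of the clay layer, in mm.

S_c ≈ 235 mm

Mid-depth of clay below the ground surface: z = 1.8 + 6/2 = 4.8 m.
Total vertical stress at mid-clay: σ_v = 19.7×1.8 + 16.4×3 = 84.66 kPa.
Pore pressure: u = 9.81×(4.8 − 1.3) = 34.335 kPa.
Initial effective stress: σ'_0 = σ_v − u = 84.66 − 34.335 = 50.325 kPa.
Final effective stress: σ'_f = σ'_0 + Δσ = 50.325 + 52.7 = 103.03 kPa.
Normally consolidated clay, so the full stress increment lies on the virgin compression line:
S_c = C_c·H/(1+e₀)·log₁₀(σ'_f/σ'_0) = 0.26×6/(1+1.07)×log₁₀(103.03/50.325)
    = 0.75362 × 0.31118 = 0.2345 m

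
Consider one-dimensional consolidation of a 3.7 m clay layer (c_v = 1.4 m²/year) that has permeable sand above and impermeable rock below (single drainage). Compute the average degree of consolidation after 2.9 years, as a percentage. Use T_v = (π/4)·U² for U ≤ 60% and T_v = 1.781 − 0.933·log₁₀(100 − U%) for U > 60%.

Drainage path length: H_d = H = 3.7 m (single drainage).
T_v = c_v·t/H_d² = 1.4×2.9/3.7² = 0.29657.
T_v = 0.29657 corresponds to the U > 60% branch:
U = 1 − 10^((1.781 − T_v)/0.933)/100 = 0.61

U ≈ 61 %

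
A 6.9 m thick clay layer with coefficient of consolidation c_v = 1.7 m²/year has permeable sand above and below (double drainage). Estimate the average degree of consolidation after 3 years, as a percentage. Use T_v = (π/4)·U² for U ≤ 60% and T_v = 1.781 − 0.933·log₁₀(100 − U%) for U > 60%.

U ≈ 71.8 %

Drainage path length: H_d = H/2 = 3.45 m (double drainage).
T_v = c_v·t/H_d² = 1.7×3/3.45² = 0.42848.
T_v = 0.42848 corresponds to the U > 60% branch:
U = 1 − 10^((1.781 − T_v)/0.933)/100 = 0.7184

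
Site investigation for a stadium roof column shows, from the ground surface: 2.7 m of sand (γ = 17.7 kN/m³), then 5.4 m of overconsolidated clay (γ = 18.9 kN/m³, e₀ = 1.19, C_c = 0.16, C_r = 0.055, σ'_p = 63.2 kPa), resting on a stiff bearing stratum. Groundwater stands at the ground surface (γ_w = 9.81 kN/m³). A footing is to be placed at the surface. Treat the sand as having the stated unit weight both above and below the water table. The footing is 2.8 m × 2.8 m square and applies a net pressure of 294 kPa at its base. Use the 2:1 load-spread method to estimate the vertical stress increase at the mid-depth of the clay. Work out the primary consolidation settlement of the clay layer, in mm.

S_c ≈ 59.6 mm

Mid-depth of clay below the ground surface: z = 2.7 + 5.4/2 = 5.4 m.
Total vertical stress at mid-clay: σ_v = 17.7×2.7 + 18.9×2.7 = 98.82 kPa.
Pore pressure: u = 9.81×(5.4 − 0) = 52.974 kPa.
Initial effective stress: σ'_0 = σ_v − u = 98.82 − 52.974 = 45.846 kPa.
Stress increase at mid-clay by the 2:1 spreading method:
Δσ = qBL/((B+z)(L+z)) = 294×2.8×2.8/((2.8+5.4)(2.8+5.4)) = 34.28 kPa
Final effective stress: σ'_f = 45.846 + 34.28 = 80.126 kPa.
σ'_f = 80.126 > σ'_p = 63.2 kPa, so the stress path crosses the preconsolidation pressure — recompression up to σ'_p, then virgin compression beyond:
S_c = H/(1+e₀)·[C_r·log₁₀(σ'_p/σ'_0) + C_c·log₁₀(σ'_f/σ'_p)]
    = 5.4/2.19 × [0.055×log₁₀(63.2/45.846) + 0.16×log₁₀(80.126/63.2)]
    = 2.4658 × [0.0076679 + 0.016489] = 0.05957 m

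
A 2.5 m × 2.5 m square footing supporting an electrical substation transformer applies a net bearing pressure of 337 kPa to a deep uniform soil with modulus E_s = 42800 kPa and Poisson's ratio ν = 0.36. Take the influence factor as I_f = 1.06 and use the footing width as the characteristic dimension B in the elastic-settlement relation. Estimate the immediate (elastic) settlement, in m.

S_e ≈ 0.0182 m

Immediate (elastic) settlement: S_e = q·B·(1−ν²)/E_s · I_f.
S_e = 337 × 2.5 × (1 − 0.36²) / 42800 × 1.06
    = 337 × 2.5 × 0.8704 / 42800 × 1.06
    = 0.01816 m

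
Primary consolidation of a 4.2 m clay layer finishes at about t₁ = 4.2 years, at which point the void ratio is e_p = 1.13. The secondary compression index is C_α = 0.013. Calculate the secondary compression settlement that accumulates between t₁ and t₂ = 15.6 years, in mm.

Secondary compression: S_s = C_α·H/(1+e_p)·log₁₀(t₂/t₁)
S_s = 0.013×4.2/(1+1.13)×log₁₀(15.6/4.2)
    = 0.02563 × 0.5699 = 0.01461 m

S_s ≈ 14.6 mm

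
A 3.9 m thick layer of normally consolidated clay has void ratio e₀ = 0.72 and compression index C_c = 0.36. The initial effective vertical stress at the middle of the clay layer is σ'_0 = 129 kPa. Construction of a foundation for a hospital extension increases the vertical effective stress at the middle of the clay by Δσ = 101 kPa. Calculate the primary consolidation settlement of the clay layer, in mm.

Final effective stress: σ'_f = σ'_0 + Δσ = 129 + 101 = 230 kPa.
Normally consolidated clay, so the full stress increment lies on the virgin compression line:
S_c = C_c·H/(1+e₀)·log₁₀(σ'_f/σ'_0) = 0.36×3.9/(1+0.72)×log₁₀(230/129)
    = 0.81628 × 0.25114 = 0.205 m

S_c ≈ 205 mm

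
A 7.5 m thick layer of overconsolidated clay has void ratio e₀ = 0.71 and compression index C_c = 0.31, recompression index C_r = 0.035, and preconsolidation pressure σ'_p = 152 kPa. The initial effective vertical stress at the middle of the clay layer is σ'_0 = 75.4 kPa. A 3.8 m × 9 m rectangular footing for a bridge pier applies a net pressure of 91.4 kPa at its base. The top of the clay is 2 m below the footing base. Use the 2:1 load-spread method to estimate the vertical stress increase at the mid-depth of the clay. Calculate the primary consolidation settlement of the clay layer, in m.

Mid-depth of clay below the footing base: z = 2 + 7.5/2 = 5.75 m.
Stress increase at mid-clay by the 2:1 spreading method:
Δσ = qBL/((B+z)(L+z)) = 91.4×3.8×9/((3.8+5.75)(9+5.75)) = 22.191 kPa
Final effective stress: σ'_f = 75.4 + 22.191 = 97.591 kPa.
σ'_f = 97.591 ≤ σ'_p = 152 kPa, so the clay remains overconsolidated and only the recompression index applies:
S_c = C_r·H/(1+e₀)·log₁₀(σ'_f/σ'_0) = 0.035×7.5/1.71×log₁₀(97.591/75.4)
    = 0.15351 × 0.11204 = 0.0172 m

S_c ≈ 0.0172 m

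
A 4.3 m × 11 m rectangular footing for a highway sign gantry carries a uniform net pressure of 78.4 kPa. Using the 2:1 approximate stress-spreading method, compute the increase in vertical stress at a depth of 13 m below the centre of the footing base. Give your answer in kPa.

Δσ_z ≈ 8.93 kPa

By the 2:1 method the load spreads at 1 horizontal : 2 vertical, so at depth z the loaded area has grown by z in each plan dimension:
Δσ = qBL/((B+z)(L+z)) = 78.4×4.3×11/((4.3+13)(11+13)) = 8.9314 kPa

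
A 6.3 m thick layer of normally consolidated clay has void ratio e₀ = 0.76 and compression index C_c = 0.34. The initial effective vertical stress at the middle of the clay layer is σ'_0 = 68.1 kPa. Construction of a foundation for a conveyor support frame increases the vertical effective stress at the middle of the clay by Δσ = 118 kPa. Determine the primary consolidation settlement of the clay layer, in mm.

Final effective stress: σ'_f = σ'_0 + Δσ = 68.1 + 118 = 186.1 kPa.
Normally consolidated clay, so the full stress increment lies on the virgin compression line:
S_c = C_c·H/(1+e₀)·log₁₀(σ'_f/σ'_0) = 0.34×6.3/(1+0.76)×log₁₀(186.1/68.1)
    = 1.217 × 0.4366 = 0.5313 m

S_c ≈ 531 mm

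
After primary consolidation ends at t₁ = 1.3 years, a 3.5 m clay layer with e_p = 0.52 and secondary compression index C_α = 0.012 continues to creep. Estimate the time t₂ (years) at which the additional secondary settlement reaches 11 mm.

t₂ ≈ 3.25 years

S_s = C_α·H/(1+e_p)·log₁₀(t₂/t₁) ⇒ log₁₀(t₂/t₁) = S_s·(1+e_p)/(C_α·H).
log₁₀(t₂/t₁) = 0.011 × (1+0.52) / (0.012×3.5) = 0.3981
t₂ = t₁ × 10^0.3981 = 1.3 × 2.501 = 3.251 years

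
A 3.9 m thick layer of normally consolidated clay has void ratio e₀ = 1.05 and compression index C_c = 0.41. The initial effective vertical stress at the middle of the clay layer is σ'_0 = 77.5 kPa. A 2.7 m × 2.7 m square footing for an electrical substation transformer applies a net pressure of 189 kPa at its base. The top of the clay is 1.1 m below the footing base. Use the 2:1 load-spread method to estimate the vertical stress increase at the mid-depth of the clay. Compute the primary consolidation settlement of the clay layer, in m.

Mid-depth of clay below the footing base: z = 1.1 + 3.9/2 = 3.05 m.
Stress increase at mid-clay by the 2:1 spreading method:
Δσ = qBL/((B+z)(L+z)) = 189×2.7×2.7/((2.7+3.05)(2.7+3.05)) = 41.673 kPa
Final effective stress: σ'_f = σ'_0 + Δσ = 77.5 + 41.673 = 119.17 kPa.
Normally consolidated clay, so the full stress increment lies on the virgin compression line:
S_c = C_c·H/(1+e₀)·log₁₀(σ'_f/σ'_0) = 0.41×3.9/(1+1.05)×log₁₀(119.17/77.5)
    = 0.78 × 0.18687 = 0.1458 m

S_c ≈ 0.146 m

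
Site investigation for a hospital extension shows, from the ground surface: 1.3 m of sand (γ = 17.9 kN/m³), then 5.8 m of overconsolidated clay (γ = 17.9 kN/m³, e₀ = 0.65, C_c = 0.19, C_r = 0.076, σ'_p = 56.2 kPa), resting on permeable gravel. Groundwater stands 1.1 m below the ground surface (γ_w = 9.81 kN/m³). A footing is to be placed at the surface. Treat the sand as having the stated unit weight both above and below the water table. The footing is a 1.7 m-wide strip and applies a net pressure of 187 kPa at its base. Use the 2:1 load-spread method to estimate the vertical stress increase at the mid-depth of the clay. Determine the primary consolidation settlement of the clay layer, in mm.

S_c ≈ 190 mm

Mid-depth of clay below the ground surface: z = 1.3 + 5.8/2 = 4.2 m.
Total vertical stress at mid-clay: σ_v = 17.9×1.3 + 17.9×2.9 = 75.18 kPa.
Pore pressure: u = 9.81×(4.2 − 1.1) = 30.411 kPa.
Initial effective stress: σ'_0 = σ_v − u = 75.18 − 30.411 = 44.769 kPa.
Stress increase at mid-clay by the 2:1 spreading method:
Δσ = qB/(B+z) = 187×1.7/(1.7+4.2) = 53.881 kPa
Final effective stress: σ'_f = 44.769 + 53.881 = 98.65 kPa.
σ'_f = 98.65 > σ'_p = 56.2 kPa, so the stress path crosses the preconsolidation pressure — recompression up to σ'_p, then virgin compression beyond:
S_c = H/(1+e₀)·[C_r·log₁₀(σ'_p/σ'_0) + C_c·log₁₀(σ'_f/σ'_p)]
    = 5.8/1.65 × [0.076×log₁₀(56.2/44.769) + 0.19×log₁₀(98.65/56.2)]
    = 3.5152 × [0.0075057 + 0.046429] = 0.1896 m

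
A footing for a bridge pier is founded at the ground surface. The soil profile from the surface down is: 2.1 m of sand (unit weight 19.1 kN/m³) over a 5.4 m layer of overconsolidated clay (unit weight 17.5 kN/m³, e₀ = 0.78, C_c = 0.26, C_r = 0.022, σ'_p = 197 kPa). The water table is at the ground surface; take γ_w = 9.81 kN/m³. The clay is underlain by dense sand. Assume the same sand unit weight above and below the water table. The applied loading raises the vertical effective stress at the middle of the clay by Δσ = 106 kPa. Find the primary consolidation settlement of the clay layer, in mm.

Mid-depth of clay below the ground surface: z = 2.1 + 5.4/2 = 4.8 m.
Total vertical stress at mid-clay: σ_v = 19.1×2.1 + 17.5×2.7 = 87.36 kPa.
Pore pressure: u = 9.81×(4.8 − 0) = 47.088 kPa.
Initial effective stress: σ'_0 = σ_v − u = 87.36 − 47.088 = 40.272 kPa.
Final effective stress: σ'_f = 40.272 + 106 = 146.27 kPa.
σ'_f = 146.27 ≤ σ'_p = 197 kPa, so the clay remains overconsolidated and only the recompression index applies:
S_c = C_r·H/(1+e₀)·log₁₀(σ'_f/σ'_0) = 0.022×5.4/1.78×log₁₀(146.27/40.272)
    = 0.066741 × 0.56015 = 0.03739 m

S_c ≈ 37.4 mm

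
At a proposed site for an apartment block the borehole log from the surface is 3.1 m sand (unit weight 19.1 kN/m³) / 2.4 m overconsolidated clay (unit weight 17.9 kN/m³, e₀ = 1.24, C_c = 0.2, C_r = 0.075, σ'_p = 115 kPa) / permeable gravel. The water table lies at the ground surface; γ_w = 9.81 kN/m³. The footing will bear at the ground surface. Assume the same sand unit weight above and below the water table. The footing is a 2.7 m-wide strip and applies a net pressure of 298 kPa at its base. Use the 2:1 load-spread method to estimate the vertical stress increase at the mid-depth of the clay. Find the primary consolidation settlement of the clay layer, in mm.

Mid-depth of clay below the ground surface: z = 3.1 + 2.4/2 = 4.3 m.
Total vertical stress at mid-clay: σ_v = 19.1×3.1 + 17.9×1.2 = 80.69 kPa.
Pore pressure: u = 9.81×(4.3 − 0) = 42.183 kPa.
Initial effective stress: σ'_0 = σ_v − u = 80.69 − 42.183 = 38.507 kPa.
Stress increase at mid-clay by the 2:1 spreading method:
Δσ = qB/(B+z) = 298×2.7/(2.7+4.3) = 114.94 kPa
Final effective stress: σ'_f = 38.507 + 114.94 = 153.45 kPa.
σ'_f = 153.45 > σ'_p = 115 kPa, so the stress path crosses the preconsolidation pressure — recompression up to σ'_p, then virgin compression beyond:
S_c = H/(1+e₀)·[C_r·log₁₀(σ'_p/σ'_0) + C_c·log₁₀(σ'_f/σ'_p)]
    = 2.4/2.24 × [0.075×log₁₀(115/38.507) + 0.2×log₁₀(153.45/115)]
    = 1.0714 × [0.035637 + 0.025054] = 0.06502 m

S_c ≈ 65 mm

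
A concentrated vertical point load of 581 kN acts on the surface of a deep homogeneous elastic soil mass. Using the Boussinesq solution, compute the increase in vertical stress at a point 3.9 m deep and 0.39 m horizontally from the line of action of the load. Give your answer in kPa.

Boussinesq vertical stress below a point load on an elastic half-space:
Δσ_z = 3P/(2πz²) · [1 + (r/z)²]^(−5/2)
r/z = 0.39/3.9 = 0.1; [1+(r/z)²]^(−5/2) = 0.97543.
Δσ_z = 3×581/(2π×3.9²) × 0.97543 = 18.238 × 0.97543 = 17.79 kPa

Δσ_z ≈ 17.8 kPa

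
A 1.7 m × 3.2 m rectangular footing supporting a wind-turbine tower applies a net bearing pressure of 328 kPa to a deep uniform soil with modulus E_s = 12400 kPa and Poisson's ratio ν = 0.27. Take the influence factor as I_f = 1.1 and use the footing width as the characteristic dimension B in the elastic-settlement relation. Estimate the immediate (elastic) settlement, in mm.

Immediate (elastic) settlement: S_e = q·B·(1−ν²)/E_s · I_f.
S_e = 328 × 1.7 × (1 − 0.27²) / 12400 × 1.1
    = 328 × 1.7 × 0.9271 / 12400 × 1.1
    = 0.04586 m = 45.86 mm

S_e ≈ 45.9 mm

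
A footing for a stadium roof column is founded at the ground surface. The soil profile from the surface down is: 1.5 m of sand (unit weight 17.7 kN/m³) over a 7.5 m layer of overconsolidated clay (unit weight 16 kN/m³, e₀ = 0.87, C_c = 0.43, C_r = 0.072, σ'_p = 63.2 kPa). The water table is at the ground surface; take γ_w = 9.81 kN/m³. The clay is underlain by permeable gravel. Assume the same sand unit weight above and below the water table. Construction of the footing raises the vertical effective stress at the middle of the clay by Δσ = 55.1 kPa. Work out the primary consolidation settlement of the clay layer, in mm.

S_c ≈ 340 mm

Mid-depth of clay below the ground surface: z = 1.5 + 7.5/2 = 5.25 m.
Total vertical stress at mid-clay: σ_v = 17.7×1.5 + 16×3.75 = 86.55 kPa.
Pore pressure: u = 9.81×(5.25 − 0) = 51.503 kPa.
Initial effective stress: σ'_0 = σ_v − u = 86.55 − 51.503 = 35.047 kPa.
Final effective stress: σ'_f = 35.047 + 55.1 = 90.147 kPa.
σ'_f = 90.147 > σ'_p = 63.2 kPa, so the stress path crosses the preconsolidation pressure — recompression up to σ'_p, then virgin compression beyond:
S_c = H/(1+e₀)·[C_r·log₁₀(σ'_p/σ'_0) + C_c·log₁₀(σ'_f/σ'_p)]
    = 7.5/1.87 × [0.072×log₁₀(63.2/35.047) + 0.43×log₁₀(90.147/63.2)]
    = 4.0107 × [0.018437 + 0.066321] = 0.3399 m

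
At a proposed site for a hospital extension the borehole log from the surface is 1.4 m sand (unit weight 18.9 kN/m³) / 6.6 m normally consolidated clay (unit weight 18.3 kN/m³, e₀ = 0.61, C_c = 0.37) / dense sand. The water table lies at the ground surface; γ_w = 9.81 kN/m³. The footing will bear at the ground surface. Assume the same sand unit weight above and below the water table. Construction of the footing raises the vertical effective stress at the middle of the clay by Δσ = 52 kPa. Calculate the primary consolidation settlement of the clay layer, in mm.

Mid-depth of clay below the ground surface: z = 1.4 + 6.6/2 = 4.7 m.
Total vertical stress at mid-clay: σ_v = 18.9×1.4 + 18.3×3.3 = 86.85 kPa.
Pore pressure: u = 9.81×(4.7 − 0) = 46.107 kPa.
Initial effective stress: σ'_0 = σ_v − u = 86.85 − 46.107 = 40.743 kPa.
Final effective stress: σ'_f = σ'_0 + Δσ = 40.743 + 52 = 92.743 kPa.
Normally consolidated clay, so the full stress increment lies on the virgin compression line:
S_c = C_c·H/(1+e₀)·log₁₀(σ'_f/σ'_0) = 0.37×6.6/(1+0.61)×log₁₀(92.743/40.743)
    = 1.5168 × 0.35723 = 0.5418 m

S_c ≈ 542 mm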